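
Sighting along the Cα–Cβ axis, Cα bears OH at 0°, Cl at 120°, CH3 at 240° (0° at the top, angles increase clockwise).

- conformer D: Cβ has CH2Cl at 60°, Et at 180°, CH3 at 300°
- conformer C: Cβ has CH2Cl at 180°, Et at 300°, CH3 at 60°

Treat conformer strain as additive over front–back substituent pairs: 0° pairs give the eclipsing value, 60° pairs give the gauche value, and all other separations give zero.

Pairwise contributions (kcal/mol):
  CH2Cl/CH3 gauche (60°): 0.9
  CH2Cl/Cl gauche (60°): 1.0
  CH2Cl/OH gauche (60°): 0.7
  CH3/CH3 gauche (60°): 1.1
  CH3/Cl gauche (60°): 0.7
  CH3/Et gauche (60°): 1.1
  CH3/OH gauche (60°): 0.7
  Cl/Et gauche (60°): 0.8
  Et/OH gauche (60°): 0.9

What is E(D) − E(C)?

D (staggered): OH(0°)/CH2Cl(60°) gauche 0.7; OH(0°)/CH3(300°) gauche 0.7; Cl(120°)/CH2Cl(60°) gauche 1.0; Cl(120°)/Et(180°) gauche 0.8; CH3(240°)/Et(180°) gauche 1.1; CH3(240°)/CH3(300°) gauche 1.1 → 5.4 kcal/mol.
C (staggered): OH(0°)/Et(300°) gauche 0.9; OH(0°)/CH3(60°) gauche 0.7; Cl(120°)/CH2Cl(180°) gauche 1.0; Cl(120°)/CH3(60°) gauche 0.7; CH3(240°)/CH2Cl(180°) gauche 0.9; CH3(240°)/Et(300°) gauche 1.1 → 5.3 kcal/mol.
E(D) − E(C) = 5.4 − 5.3 = +0.1 kcal/mol.

+0.1 kcal/mol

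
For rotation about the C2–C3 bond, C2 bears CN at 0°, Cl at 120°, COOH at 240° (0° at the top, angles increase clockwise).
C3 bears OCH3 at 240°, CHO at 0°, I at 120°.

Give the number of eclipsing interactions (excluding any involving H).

3

Non-H eclipsing pairs: CN(0°)/CHO(0°); Cl(120°)/I(120°); COOH(240°)/OCH3(240°) — 3 interactions.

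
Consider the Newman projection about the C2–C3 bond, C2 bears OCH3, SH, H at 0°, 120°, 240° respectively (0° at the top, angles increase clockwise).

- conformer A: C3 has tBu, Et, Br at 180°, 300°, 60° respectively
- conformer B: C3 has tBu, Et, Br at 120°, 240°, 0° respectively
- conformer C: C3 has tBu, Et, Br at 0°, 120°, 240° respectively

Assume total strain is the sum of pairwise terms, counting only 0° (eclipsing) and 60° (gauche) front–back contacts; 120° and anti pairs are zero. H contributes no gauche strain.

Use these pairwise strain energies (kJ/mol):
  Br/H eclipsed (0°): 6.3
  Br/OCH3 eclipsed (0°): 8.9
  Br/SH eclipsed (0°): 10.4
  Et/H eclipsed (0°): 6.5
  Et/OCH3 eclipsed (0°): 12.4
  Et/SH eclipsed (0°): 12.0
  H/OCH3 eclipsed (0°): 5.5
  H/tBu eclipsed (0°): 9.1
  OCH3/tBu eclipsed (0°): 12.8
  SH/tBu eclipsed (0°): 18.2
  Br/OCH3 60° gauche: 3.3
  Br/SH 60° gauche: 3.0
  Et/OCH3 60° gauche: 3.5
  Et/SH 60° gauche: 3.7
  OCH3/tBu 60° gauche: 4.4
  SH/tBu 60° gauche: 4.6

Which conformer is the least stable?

A (staggered): OCH3(0°)/Et(300°) gauche 3.5; OCH3(0°)/Br(60°) gauche 3.3; SH(120°)/tBu(180°) gauche 4.6; SH(120°)/Br(60°) gauche 3.0 → 14.4 kJ/mol.
B (eclipsed): OCH3(0°)/Br(0°) eclipsed 8.9; SH(120°)/tBu(120°) eclipsed 18.2; H(240°)/Et(240°) eclipsed 6.5 → 33.6 kJ/mol.
C (eclipsed): OCH3(0°)/tBu(0°) eclipsed 12.8; SH(120°)/Et(120°) eclipsed 12.0; H(240°)/Br(240°) eclipsed 6.3 → 31.1 kJ/mol.
B has the highest total (33.6 kJ/mol).

B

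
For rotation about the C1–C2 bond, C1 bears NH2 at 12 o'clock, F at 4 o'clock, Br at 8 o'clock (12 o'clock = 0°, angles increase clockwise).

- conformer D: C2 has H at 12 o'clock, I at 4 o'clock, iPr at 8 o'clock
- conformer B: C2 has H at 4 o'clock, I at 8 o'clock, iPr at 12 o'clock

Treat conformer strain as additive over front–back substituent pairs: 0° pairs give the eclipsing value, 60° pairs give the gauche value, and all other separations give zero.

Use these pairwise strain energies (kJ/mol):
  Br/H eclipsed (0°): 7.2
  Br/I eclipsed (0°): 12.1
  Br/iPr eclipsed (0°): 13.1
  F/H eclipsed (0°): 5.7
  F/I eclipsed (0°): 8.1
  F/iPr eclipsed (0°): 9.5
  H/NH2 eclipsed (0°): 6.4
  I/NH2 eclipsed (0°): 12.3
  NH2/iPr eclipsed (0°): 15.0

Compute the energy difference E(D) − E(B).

-5.2 kJ/mol

D is eclipsed. NH2 at 0° is eclipsed with H at 0° (6.4); F at 120° is eclipsed with I at 120° (8.1); Br at 240° is eclipsed with iPr at 240° (13.1). Total 27.6 kJ/mol.
B is eclipsed. NH2 at 0° is eclipsed with iPr at 0° (15.0); F at 120° is eclipsed with H at 120° (5.7); Br at 240° is eclipsed with I at 240° (12.1). Total 32.8 kJ/mol.
E(D) − E(B) = 27.6 − 32.8 = -5.2 kJ/mol.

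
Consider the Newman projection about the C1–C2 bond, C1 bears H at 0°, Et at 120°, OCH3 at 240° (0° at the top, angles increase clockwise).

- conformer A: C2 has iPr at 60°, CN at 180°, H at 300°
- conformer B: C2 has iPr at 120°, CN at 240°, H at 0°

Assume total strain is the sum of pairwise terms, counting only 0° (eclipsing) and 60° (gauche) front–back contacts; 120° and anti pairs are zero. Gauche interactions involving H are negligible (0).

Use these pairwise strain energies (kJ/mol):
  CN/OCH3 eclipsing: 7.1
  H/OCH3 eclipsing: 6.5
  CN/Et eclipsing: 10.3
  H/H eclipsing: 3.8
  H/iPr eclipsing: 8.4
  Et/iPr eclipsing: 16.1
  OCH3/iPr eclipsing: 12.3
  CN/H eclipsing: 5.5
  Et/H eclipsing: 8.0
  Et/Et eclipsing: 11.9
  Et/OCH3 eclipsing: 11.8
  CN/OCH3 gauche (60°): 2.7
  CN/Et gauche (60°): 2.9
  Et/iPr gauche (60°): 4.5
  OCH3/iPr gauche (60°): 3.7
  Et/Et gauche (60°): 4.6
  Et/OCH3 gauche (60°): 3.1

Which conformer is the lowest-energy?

A is staggered. Et at 120° is gauche with iPr at 60° (4.5); Et at 120° is gauche with CN at 180° (2.9); OCH3 at 240° is gauche with CN at 180° (2.7). Total 10.1 kJ/mol.
B is eclipsed. H at 0° is eclipsed with H at 0° (3.8); Et at 120° is eclipsed with iPr at 120° (16.1); OCH3 at 240° is eclipsed with CN at 240° (7.1). Total 27.0 kJ/mol.
A has the lowest total (10.1 kJ/mol).

A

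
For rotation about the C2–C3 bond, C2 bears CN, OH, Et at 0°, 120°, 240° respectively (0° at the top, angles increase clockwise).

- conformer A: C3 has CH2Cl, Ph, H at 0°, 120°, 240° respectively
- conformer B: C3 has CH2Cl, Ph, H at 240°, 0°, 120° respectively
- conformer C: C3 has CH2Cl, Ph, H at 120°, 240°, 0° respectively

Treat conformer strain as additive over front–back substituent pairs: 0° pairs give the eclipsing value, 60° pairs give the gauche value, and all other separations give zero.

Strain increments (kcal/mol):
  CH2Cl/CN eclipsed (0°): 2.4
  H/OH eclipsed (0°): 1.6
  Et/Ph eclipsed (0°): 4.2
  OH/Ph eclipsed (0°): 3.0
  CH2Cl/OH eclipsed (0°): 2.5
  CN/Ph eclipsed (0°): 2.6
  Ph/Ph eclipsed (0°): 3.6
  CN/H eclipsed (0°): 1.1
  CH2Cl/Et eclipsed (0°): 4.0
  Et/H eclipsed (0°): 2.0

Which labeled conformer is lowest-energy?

A (eclipsed): CN–CH2Cl eclipsed, OH–Ph eclipsed, Et–H eclipsed; 2.4 + 3.0 + 2.0 = 7.4 kcal/mol.
B (eclipsed): CN–Ph eclipsed, OH–H eclipsed, Et–CH2Cl eclipsed; 2.6 + 1.6 + 4.0 = 8.2 kcal/mol.
C (eclipsed): CN–H eclipsed, OH–CH2Cl eclipsed, Et–Ph eclipsed; 1.1 + 2.5 + 4.2 = 7.8 kcal/mol.
A has the lowest total (7.4 kcal/mol).

A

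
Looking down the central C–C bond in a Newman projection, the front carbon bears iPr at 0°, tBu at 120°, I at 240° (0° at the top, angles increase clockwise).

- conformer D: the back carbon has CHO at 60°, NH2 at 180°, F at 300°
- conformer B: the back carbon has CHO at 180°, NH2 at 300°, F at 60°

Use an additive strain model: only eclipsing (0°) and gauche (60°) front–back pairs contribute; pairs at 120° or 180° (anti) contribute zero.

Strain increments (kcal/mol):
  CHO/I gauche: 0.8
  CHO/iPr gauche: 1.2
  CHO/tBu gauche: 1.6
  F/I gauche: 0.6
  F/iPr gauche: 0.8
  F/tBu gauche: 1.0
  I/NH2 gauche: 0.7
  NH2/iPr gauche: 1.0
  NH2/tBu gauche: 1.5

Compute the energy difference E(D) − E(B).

+0.5 kcal/mol

D is staggered. iPr at 0° is gauche with CHO at 60° (1.2); iPr at 0° is gauche with F at 300° (0.8); tBu at 120° is gauche with CHO at 60° (1.6); tBu at 120° is gauche with NH2 at 180° (1.5); I at 240° is gauche with NH2 at 180° (0.7); I at 240° is gauche with F at 300° (0.6). Total 6.4 kcal/mol.
B is staggered. iPr at 0° is gauche with NH2 at 300° (1.0); iPr at 0° is gauche with F at 60° (0.8); tBu at 120° is gauche with CHO at 180° (1.6); tBu at 120° is gauche with F at 60° (1.0); I at 240° is gauche with CHO at 180° (0.8); I at 240° is gauche with NH2 at 300° (0.7). Total 5.9 kcal/mol.
E(D) − E(B) = 6.4 − 5.9 = +0.5 kcal/mol.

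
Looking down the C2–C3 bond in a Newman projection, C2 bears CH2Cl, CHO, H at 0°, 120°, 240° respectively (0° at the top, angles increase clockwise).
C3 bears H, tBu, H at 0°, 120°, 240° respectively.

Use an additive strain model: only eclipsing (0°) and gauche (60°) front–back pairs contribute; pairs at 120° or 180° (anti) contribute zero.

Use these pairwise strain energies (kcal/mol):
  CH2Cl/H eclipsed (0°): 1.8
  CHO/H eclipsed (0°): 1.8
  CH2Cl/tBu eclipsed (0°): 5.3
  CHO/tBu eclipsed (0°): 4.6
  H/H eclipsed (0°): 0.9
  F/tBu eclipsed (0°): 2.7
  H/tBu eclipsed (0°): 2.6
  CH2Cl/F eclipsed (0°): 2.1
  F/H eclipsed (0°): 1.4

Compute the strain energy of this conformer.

This conformer (eclipsed): CH2Cl–H eclipsed, CHO–tBu eclipsed, H–H eclipsed; 1.8 + 4.6 + 0.9 = 7.3 kcal/mol.

7.3 kcal/mol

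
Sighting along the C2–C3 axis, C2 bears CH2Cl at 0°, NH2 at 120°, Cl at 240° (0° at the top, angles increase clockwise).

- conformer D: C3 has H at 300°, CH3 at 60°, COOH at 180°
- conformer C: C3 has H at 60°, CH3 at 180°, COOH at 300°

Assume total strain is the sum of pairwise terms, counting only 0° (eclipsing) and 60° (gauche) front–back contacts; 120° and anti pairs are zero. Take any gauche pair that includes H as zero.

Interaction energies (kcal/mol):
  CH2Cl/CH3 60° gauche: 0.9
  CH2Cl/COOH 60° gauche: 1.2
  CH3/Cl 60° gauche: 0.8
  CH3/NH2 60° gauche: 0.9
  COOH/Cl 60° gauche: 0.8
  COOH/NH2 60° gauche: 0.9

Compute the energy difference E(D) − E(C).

D is staggered. CH2Cl at 0° is gauche with CH3 at 60° (0.9); NH2 at 120° is gauche with CH3 at 60° (0.9); NH2 at 120° is gauche with COOH at 180° (0.9); Cl at 240° is gauche with COOH at 180° (0.8). Total 3.5 kcal/mol.
C is staggered. CH2Cl at 0° is gauche with COOH at 300° (1.2); NH2 at 120° is gauche with CH3 at 180° (0.9); Cl at 240° is gauche with CH3 at 180° (0.8); Cl at 240° is gauche with COOH at 300° (0.8). Total 3.7 kcal/mol.
E(D) − E(C) = 3.5 − 3.7 = -0.2 kcal/mol.

-0.2 kcal/mol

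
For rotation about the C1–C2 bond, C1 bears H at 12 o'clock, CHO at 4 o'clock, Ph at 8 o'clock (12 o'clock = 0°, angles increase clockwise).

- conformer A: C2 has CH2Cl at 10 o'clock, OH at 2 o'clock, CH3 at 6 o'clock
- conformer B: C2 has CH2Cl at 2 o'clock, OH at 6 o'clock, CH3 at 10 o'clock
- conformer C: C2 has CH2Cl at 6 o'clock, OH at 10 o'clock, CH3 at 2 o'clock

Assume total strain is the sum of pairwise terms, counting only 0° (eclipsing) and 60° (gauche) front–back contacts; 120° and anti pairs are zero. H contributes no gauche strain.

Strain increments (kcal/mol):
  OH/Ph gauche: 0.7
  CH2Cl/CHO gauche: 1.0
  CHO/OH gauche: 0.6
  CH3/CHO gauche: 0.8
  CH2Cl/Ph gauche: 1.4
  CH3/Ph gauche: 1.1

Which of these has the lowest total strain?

B

A (staggered): CHO–OH gauche, CHO–CH3 gauche, Ph–CH2Cl gauche, Ph–CH3 gauche; 0.6 + 0.8 + 1.4 + 1.1 = 3.9 kcal/mol.
B (staggered): CHO–CH2Cl gauche, CHO–OH gauche, Ph–OH gauche, Ph–CH3 gauche; 1.0 + 0.6 + 0.7 + 1.1 = 3.4 kcal/mol.
C (staggered): CHO–CH2Cl gauche, CHO–CH3 gauche, Ph–CH2Cl gauche, Ph–OH gauche; 1.0 + 0.8 + 1.4 + 0.7 = 3.9 kcal/mol.
B has the lowest total (3.4 kcal/mol).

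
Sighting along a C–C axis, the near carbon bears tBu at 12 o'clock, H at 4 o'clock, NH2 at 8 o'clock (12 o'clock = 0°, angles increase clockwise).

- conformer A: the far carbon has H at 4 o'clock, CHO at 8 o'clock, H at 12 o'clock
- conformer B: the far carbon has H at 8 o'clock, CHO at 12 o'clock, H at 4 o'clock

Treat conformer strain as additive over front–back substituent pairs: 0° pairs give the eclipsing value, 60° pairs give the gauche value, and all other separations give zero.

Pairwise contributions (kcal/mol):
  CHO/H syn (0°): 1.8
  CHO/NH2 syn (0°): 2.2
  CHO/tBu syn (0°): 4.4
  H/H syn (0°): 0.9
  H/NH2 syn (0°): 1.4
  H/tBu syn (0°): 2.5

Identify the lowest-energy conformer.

A

A (eclipsed): tBu(0°)/H(0°) eclipsed 2.5; H(120°)/H(120°) eclipsed 0.9; NH2(240°)/CHO(240°) eclipsed 2.2 → 5.6 kcal/mol.
B (eclipsed): tBu(0°)/CHO(0°) eclipsed 4.4; H(120°)/H(120°) eclipsed 0.9; NH2(240°)/H(240°) eclipsed 1.4 → 6.7 kcal/mol.
A has the lowest total (5.6 kcal/mol).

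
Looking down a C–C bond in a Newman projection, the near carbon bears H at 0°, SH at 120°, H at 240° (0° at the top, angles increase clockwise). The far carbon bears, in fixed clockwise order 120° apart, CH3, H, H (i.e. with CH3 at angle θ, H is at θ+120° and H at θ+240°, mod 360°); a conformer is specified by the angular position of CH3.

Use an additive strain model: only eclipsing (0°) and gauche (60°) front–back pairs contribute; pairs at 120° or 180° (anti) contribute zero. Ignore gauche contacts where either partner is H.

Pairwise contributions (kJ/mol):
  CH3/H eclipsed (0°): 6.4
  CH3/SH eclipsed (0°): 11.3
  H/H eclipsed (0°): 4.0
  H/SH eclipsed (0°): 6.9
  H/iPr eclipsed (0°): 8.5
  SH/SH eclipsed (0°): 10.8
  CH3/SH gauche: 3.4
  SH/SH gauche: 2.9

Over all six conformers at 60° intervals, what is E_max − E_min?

19.3 kJ/mol

CH3 at 0° (eclipsed): H(0°)/CH3(0°) eclipsed 6.4; SH(120°)/H(120°) eclipsed 6.9; H(240°)/H(240°) eclipsed 4.0 → 17.3 kJ/mol.
CH3 at 60° (staggered): SH(120°)/CH3(60°) gauche 3.4 → 3.4 kJ/mol.
CH3 at 120° (eclipsed): H(0°)/H(0°) eclipsed 4.0; SH(120°)/CH3(120°) eclipsed 11.3; H(240°)/H(240°) eclipsed 4.0 → 19.3 kJ/mol.
CH3 at 180° (staggered): SH(120°)/CH3(180°) gauche 3.4 → 3.4 kJ/mol.
CH3 at 240° (eclipsed): H(0°)/H(0°) eclipsed 4.0; SH(120°)/H(120°) eclipsed 6.9; H(240°)/CH3(240°) eclipsed 6.4 → 17.3 kJ/mol.
CH3 at 300° (staggered): no non-H gauche contacts → 0.0 kJ/mol.
Max at 120° (19.3 kJ/mol), min at 300° (0.0 kJ/mol); barrier = 19.3 kJ/mol.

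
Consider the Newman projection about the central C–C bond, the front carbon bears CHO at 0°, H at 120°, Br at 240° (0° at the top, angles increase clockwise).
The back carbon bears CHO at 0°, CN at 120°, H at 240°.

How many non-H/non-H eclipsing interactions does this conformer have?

Non-H eclipsing pairs: CHO(0°)/CHO(0°) — 1 interaction.

1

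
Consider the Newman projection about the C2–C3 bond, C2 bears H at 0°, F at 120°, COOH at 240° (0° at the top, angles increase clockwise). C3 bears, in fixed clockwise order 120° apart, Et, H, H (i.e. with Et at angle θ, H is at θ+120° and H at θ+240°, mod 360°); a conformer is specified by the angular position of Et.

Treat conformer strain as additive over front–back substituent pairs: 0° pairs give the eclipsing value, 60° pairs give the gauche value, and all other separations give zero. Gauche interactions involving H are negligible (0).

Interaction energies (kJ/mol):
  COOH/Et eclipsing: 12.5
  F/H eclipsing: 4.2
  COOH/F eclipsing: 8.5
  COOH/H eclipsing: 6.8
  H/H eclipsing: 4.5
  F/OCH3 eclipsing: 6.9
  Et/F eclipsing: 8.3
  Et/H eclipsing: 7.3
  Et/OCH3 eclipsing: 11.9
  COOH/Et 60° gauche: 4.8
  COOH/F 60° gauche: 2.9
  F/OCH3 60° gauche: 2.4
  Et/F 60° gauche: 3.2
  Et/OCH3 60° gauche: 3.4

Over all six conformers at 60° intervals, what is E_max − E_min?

Et at 0° (eclipsed): H–Et eclipsed, F–H eclipsed, COOH–H eclipsed; 7.3 + 4.2 + 6.8 = 18.3 kJ/mol.
Et at 60° (staggered): F–Et gauche; 3.2 = 3.2 kJ/mol.
Et at 120° (eclipsed): H–H eclipsed, F–Et eclipsed, COOH–H eclipsed; 4.5 + 8.3 + 6.8 = 19.6 kJ/mol.
Et at 180° (staggered): F–Et gauche, COOH–Et gauche; 3.2 + 4.8 = 8.0 kJ/mol.
Et at 240° (eclipsed): H–H eclipsed, F–H eclipsed, COOH–Et eclipsed; 4.5 + 4.2 + 12.5 = 21.2 kJ/mol.
Et at 300° (staggered): COOH–Et gauche; 4.8 = 4.8 kJ/mol.
Max at 240° (21.2 kJ/mol), min at 60° (3.2 kJ/mol); barrier = 18.0 kJ/mol.

18.0 kJ/mol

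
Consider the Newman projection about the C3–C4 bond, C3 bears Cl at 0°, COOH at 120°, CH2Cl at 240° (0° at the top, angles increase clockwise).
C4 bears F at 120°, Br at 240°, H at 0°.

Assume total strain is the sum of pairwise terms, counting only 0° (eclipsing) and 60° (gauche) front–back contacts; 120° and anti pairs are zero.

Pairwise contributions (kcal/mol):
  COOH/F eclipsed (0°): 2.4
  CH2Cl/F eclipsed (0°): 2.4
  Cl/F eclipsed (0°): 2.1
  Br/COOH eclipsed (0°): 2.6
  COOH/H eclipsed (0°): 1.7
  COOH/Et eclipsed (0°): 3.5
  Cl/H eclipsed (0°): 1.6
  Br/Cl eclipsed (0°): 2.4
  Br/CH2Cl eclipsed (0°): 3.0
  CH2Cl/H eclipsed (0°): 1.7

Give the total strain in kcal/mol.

This conformer (eclipsed): Cl–H eclipsed, COOH–F eclipsed, CH2Cl–Br eclipsed; 1.6 + 2.4 + 3.0 = 7.0 kcal/mol.

7.0 kcal/mol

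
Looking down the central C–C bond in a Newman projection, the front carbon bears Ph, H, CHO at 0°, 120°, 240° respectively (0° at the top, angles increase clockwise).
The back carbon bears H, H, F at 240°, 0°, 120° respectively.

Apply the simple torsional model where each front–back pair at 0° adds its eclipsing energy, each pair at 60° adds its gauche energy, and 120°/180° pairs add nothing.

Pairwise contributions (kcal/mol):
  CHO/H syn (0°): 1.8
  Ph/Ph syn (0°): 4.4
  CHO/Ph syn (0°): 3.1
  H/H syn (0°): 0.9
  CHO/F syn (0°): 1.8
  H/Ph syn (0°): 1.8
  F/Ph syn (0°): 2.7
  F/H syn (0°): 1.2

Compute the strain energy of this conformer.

4.8 kcal/mol

This conformer is eclipsed. Ph at 0° is eclipsed with H at 0° (1.8); H at 120° is eclipsed with F at 120° (1.2); CHO at 240° is eclipsed with H at 240° (1.8). Total 4.8 kcal/mol.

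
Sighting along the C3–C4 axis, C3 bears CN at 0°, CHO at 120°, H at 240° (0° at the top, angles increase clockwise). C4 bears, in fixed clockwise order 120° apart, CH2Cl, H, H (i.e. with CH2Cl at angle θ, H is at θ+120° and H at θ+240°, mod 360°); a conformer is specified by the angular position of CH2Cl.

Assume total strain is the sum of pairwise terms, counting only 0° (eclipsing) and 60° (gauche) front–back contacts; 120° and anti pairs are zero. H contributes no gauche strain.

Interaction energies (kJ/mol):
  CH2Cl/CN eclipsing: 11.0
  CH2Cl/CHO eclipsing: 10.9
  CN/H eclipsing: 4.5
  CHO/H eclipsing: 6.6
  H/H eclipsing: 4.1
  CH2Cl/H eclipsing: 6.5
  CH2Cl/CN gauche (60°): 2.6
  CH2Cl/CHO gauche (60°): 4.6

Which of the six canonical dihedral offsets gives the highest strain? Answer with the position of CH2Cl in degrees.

CH2Cl at 0° (eclipsed): CN–CH2Cl eclipsed, CHO–H eclipsed, H–H eclipsed; 11.0 + 6.6 + 4.1 = 21.7 kJ/mol.
CH2Cl at 60° (staggered): CN–CH2Cl gauche, CHO–CH2Cl gauche; 2.6 + 4.6 = 7.2 kJ/mol.
CH2Cl at 120° (eclipsed): CN–H eclipsed, CHO–CH2Cl eclipsed, H–H eclipsed; 4.5 + 10.9 + 4.1 = 19.5 kJ/mol.
CH2Cl at 180° (staggered): CHO–CH2Cl gauche; 4.6 = 4.6 kJ/mol.
CH2Cl at 240° (eclipsed): CN–H eclipsed, CHO–H eclipsed, H–CH2Cl eclipsed; 4.5 + 6.6 + 6.5 = 17.6 kJ/mol.
CH2Cl at 300° (staggered): CN–CH2Cl gauche; 2.6 = 2.6 kJ/mol.
The maximum (21.7 kJ/mol) occurs with CH2Cl at 0°.

0°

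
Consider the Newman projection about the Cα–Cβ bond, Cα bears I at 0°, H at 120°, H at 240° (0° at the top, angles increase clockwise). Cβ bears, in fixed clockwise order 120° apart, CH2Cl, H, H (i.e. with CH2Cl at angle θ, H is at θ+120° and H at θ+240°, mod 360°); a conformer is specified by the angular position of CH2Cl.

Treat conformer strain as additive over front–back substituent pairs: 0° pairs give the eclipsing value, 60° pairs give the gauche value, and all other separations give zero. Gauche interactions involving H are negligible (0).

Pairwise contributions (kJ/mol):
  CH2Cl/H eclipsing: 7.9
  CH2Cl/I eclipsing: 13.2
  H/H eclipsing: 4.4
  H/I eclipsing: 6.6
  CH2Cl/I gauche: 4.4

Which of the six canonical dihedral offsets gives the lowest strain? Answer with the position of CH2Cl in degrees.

180°

CH2Cl at 0° (eclipsed): I–CH2Cl eclipsed, H–H eclipsed, H–H eclipsed; 13.2 + 4.4 + 4.4 = 22.0 kJ/mol.
CH2Cl at 60° (staggered): I–CH2Cl gauche; 4.4 = 4.4 kJ/mol.
CH2Cl at 120° (eclipsed): I–H eclipsed, H–CH2Cl eclipsed, H–H eclipsed; 6.6 + 7.9 + 4.4 = 18.9 kJ/mol.
CH2Cl at 180° (staggered): no non-H gauche contacts → 0.0 kJ/mol.
CH2Cl at 240° (eclipsed): I–H eclipsed, H–H eclipsed, H–CH2Cl eclipsed; 6.6 + 4.4 + 7.9 = 18.9 kJ/mol.
CH2Cl at 300° (staggered): I–CH2Cl gauche; 4.4 = 4.4 kJ/mol.
The minimum (0.0 kJ/mol) occurs with CH2Cl at 180°.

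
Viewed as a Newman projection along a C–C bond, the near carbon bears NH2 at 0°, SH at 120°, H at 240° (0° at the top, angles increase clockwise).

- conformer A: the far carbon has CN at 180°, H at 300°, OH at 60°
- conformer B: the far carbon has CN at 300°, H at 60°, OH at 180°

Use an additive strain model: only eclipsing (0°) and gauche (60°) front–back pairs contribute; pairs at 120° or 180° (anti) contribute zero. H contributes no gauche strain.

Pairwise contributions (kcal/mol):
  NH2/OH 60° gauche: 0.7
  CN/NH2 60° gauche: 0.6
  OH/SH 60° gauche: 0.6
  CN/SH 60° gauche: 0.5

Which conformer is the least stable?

A

A (staggered): NH2–OH gauche, SH–CN gauche, SH–OH gauche; 0.7 + 0.5 + 0.6 = 1.8 kcal/mol.
B (staggered): NH2–CN gauche, SH–OH gauche; 0.6 + 0.6 = 1.2 kcal/mol.
A has the highest total (1.8 kcal/mol).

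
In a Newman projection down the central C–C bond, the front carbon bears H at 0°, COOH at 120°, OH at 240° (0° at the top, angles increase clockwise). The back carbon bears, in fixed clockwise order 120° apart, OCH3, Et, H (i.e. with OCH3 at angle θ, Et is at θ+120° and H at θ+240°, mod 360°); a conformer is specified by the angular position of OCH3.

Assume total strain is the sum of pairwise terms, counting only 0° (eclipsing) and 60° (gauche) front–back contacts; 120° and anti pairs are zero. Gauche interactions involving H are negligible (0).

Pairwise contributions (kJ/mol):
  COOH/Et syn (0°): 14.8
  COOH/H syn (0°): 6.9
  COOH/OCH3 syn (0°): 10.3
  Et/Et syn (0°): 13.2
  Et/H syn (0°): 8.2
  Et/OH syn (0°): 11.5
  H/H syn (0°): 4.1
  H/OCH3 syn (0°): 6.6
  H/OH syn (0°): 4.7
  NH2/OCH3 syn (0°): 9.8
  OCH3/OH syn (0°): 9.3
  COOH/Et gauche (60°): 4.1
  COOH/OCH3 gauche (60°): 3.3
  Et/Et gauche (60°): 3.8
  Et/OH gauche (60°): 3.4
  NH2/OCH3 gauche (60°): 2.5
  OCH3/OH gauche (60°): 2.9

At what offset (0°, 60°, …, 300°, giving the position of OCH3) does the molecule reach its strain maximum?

0°

OCH3 at 0° (eclipsed): H–OCH3 eclipsed, COOH–Et eclipsed, OH–H eclipsed; 6.6 + 14.8 + 4.7 = 26.1 kJ/mol.
OCH3 at 60° (staggered): COOH–OCH3 gauche, COOH–Et gauche, OH–Et gauche; 3.3 + 4.1 + 3.4 = 10.8 kJ/mol.
OCH3 at 120° (eclipsed): H–H eclipsed, COOH–OCH3 eclipsed, OH–Et eclipsed; 4.1 + 10.3 + 11.5 = 25.9 kJ/mol.
OCH3 at 180° (staggered): COOH–OCH3 gauche, OH–OCH3 gauche, OH–Et gauche; 3.3 + 2.9 + 3.4 = 9.6 kJ/mol.
OCH3 at 240° (eclipsed): H–Et eclipsed, COOH–H eclipsed, OH–OCH3 eclipsed; 8.2 + 6.9 + 9.3 = 24.4 kJ/mol.
OCH3 at 300° (staggered): COOH–Et gauche, OH–OCH3 gauche; 4.1 + 2.9 = 7.0 kJ/mol.
The maximum (26.1 kJ/mol) occurs with OCH3 at 0°.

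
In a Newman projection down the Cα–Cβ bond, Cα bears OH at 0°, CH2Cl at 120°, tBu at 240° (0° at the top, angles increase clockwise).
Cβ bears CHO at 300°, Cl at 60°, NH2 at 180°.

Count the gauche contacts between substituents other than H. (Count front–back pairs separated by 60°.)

6

Non-H gauche pairs: OH(0°)/CHO(300°); OH(0°)/Cl(60°); CH2Cl(120°)/Cl(60°); CH2Cl(120°)/NH2(180°); tBu(240°)/CHO(300°); tBu(240°)/NH2(180°) — 6 interactions.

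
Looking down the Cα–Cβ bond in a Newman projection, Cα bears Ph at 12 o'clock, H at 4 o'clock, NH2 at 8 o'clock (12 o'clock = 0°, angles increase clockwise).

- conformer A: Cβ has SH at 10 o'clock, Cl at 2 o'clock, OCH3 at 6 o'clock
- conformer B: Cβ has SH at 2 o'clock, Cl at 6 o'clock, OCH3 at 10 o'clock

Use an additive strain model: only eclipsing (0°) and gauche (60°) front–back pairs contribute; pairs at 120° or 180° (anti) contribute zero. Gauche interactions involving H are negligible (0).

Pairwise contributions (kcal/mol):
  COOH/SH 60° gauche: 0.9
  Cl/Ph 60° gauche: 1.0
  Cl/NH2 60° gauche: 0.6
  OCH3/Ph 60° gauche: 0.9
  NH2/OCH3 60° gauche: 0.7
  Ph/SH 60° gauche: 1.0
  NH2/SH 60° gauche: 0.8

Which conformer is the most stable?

A is staggered. Ph at 0° is gauche with SH at 300° (1.0); Ph at 0° is gauche with Cl at 60° (1.0); NH2 at 240° is gauche with SH at 300° (0.8); NH2 at 240° is gauche with OCH3 at 180° (0.7). Total 3.5 kcal/mol.
B is staggered. Ph at 0° is gauche with SH at 60° (1.0); Ph at 0° is gauche with OCH3 at 300° (0.9); NH2 at 240° is gauche with Cl at 180° (0.6); NH2 at 240° is gauche with OCH3 at 300° (0.7). Total 3.2 kcal/mol.
B has the lowest total (3.2 kcal/mol).

B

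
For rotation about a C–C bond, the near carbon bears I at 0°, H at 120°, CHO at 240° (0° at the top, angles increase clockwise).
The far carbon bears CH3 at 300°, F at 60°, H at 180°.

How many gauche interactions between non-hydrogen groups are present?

3

Non-H gauche pairs: I(0°)/CH3(300°); I(0°)/F(60°); CHO(240°)/CH3(300°) — 3 interactions.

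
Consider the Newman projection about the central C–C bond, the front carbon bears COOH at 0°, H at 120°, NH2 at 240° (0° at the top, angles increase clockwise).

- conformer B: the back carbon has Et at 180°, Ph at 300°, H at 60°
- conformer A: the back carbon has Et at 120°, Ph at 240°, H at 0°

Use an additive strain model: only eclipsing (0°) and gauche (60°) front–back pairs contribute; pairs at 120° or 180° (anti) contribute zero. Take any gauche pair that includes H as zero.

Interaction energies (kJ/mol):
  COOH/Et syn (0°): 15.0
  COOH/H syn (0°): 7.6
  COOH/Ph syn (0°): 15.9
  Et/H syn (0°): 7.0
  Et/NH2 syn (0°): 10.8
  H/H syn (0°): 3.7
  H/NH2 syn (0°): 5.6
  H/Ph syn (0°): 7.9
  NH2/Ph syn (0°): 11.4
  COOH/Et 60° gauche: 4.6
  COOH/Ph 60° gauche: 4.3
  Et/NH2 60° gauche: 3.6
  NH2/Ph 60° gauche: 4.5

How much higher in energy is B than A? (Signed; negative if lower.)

B (staggered): COOH(0°)/Ph(300°) gauche 4.3; NH2(240°)/Et(180°) gauche 3.6; NH2(240°)/Ph(300°) gauche 4.5 → 12.4 kJ/mol.
A (eclipsed): COOH(0°)/H(0°) eclipsed 7.6; H(120°)/Et(120°) eclipsed 7.0; NH2(240°)/Ph(240°) eclipsed 11.4 → 26.0 kJ/mol.
E(B) − E(A) = 12.4 − 26.0 = -13.6 kJ/mol.

-13.6 kJ/mol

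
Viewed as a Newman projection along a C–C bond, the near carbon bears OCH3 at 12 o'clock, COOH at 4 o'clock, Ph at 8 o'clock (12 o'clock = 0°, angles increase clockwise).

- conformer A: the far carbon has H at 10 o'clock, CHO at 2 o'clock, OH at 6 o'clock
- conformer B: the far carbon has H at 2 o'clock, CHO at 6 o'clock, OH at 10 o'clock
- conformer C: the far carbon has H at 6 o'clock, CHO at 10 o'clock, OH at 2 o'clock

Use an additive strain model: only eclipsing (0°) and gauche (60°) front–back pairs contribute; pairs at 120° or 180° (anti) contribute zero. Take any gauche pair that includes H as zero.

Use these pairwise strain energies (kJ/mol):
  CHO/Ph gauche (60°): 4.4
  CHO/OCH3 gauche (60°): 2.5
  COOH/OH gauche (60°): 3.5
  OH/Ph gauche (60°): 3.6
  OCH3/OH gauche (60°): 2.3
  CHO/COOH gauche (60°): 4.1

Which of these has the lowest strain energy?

C

A (staggered): OCH3(0°)/CHO(60°) gauche 2.5; COOH(120°)/CHO(60°) gauche 4.1; COOH(120°)/OH(180°) gauche 3.5; Ph(240°)/OH(180°) gauche 3.6 → 13.7 kJ/mol.
B (staggered): OCH3(0°)/OH(300°) gauche 2.3; COOH(120°)/CHO(180°) gauche 4.1; Ph(240°)/CHO(180°) gauche 4.4; Ph(240°)/OH(300°) gauche 3.6 → 14.4 kJ/mol.
C (staggered): OCH3(0°)/CHO(300°) gauche 2.5; OCH3(0°)/OH(60°) gauche 2.3; COOH(120°)/OH(60°) gauche 3.5; Ph(240°)/CHO(300°) gauche 4.4 → 12.7 kJ/mol.
C has the lowest total (12.7 kJ/mol).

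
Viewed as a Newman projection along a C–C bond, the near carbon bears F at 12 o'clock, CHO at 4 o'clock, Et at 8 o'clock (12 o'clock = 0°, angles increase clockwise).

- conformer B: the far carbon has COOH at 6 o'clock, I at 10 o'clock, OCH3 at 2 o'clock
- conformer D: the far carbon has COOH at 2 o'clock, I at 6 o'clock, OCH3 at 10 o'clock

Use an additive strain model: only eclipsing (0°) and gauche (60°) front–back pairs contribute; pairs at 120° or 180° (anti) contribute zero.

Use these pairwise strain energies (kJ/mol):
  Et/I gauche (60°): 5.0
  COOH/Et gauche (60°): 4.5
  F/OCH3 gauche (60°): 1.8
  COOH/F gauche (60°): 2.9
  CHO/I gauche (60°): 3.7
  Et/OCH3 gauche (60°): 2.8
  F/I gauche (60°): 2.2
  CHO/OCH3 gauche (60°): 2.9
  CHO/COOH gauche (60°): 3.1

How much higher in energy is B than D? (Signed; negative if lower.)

B (staggered): F–I gauche, F–OCH3 gauche, CHO–COOH gauche, CHO–OCH3 gauche, Et–COOH gauche, Et–I gauche; 2.2 + 1.8 + 3.1 + 2.9 + 4.5 + 5.0 = 19.5 kJ/mol.
D (staggered): F–COOH gauche, F–OCH3 gauche, CHO–COOH gauche, CHO–I gauche, Et–I gauche, Et–OCH3 gauche; 2.9 + 1.8 + 3.1 + 3.7 + 5.0 + 2.8 = 19.3 kJ/mol.
E(B) − E(D) = 19.5 − 19.3 = +0.2 kJ/mol.

+0.2 kJ/mol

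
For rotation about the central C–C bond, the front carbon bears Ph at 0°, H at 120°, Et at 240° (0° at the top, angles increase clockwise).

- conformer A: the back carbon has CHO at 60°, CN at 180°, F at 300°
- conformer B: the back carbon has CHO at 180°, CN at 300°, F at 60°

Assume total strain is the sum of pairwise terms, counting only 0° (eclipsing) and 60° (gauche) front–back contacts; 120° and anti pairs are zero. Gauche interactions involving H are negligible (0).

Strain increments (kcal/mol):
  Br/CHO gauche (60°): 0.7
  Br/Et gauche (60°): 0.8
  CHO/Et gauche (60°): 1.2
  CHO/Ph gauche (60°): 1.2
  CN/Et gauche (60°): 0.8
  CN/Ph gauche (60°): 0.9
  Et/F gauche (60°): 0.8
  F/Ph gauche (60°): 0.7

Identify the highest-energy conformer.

A (staggered): Ph(0°)/CHO(60°) gauche 1.2; Ph(0°)/F(300°) gauche 0.7; Et(240°)/CN(180°) gauche 0.8; Et(240°)/F(300°) gauche 0.8 → 3.5 kcal/mol.
B (staggered): Ph(0°)/CN(300°) gauche 0.9; Ph(0°)/F(60°) gauche 0.7; Et(240°)/CHO(180°) gauche 1.2; Et(240°)/CN(300°) gauche 0.8 → 3.6 kcal/mol.
B has the highest total (3.6 kcal/mol).

B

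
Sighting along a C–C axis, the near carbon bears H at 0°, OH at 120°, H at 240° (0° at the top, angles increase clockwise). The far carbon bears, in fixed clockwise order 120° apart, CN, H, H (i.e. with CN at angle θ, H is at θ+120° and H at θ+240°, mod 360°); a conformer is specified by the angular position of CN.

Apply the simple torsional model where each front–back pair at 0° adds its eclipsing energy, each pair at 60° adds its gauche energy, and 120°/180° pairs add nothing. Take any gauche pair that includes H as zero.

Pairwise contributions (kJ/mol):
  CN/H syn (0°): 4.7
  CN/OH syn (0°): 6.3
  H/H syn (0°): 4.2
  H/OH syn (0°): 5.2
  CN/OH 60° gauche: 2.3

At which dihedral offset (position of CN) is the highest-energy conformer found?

120°

CN at 0° is eclipsed. H at 0° is eclipsed with CN at 0° (4.7); OH at 120° is eclipsed with H at 120° (5.2); H at 240° is eclipsed with H at 240° (4.2). Total 14.1 kJ/mol.
CN at 60° is staggered. OH at 120° is gauche with CN at 60° (2.3). Total 2.3 kJ/mol.
CN at 120° is eclipsed. H at 0° is eclipsed with H at 0° (4.2); OH at 120° is eclipsed with CN at 120° (6.3); H at 240° is eclipsed with H at 240° (4.2). Total 14.7 kJ/mol.
CN at 180° is staggered. OH at 120° is gauche with CN at 180° (2.3). Total 2.3 kJ/mol.
CN at 240° is eclipsed. H at 0° is eclipsed with H at 0° (4.2); OH at 120° is eclipsed with H at 120° (5.2); H at 240° is eclipsed with CN at 240° (4.7). Total 14.1 kJ/mol.
CN at 300° (staggered): no non-H gauche contacts → 0.0 kJ/mol.
The maximum (14.7 kJ/mol) occurs with CN at 120°.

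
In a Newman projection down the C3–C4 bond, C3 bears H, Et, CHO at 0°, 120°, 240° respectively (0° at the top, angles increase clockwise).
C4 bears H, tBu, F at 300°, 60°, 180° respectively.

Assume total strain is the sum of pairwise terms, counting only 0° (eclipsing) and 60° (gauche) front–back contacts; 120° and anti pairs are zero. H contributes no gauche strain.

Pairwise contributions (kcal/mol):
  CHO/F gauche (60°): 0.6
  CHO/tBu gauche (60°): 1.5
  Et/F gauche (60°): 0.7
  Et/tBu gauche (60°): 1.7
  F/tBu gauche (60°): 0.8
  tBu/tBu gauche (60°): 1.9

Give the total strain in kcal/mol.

3.0 kcal/mol

This conformer (staggered): Et(120°)/tBu(60°) gauche 1.7; Et(120°)/F(180°) gauche 0.7; CHO(240°)/F(180°) gauche 0.6 → 3.0 kcal/mol.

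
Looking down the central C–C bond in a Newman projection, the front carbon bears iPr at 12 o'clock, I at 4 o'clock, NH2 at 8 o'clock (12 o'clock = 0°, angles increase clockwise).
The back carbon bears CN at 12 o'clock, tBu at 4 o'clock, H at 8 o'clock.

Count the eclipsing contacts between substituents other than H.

2

Non-H eclipsing pairs: iPr(0°)/CN(0°); I(120°)/tBu(120°) — 2 interactions.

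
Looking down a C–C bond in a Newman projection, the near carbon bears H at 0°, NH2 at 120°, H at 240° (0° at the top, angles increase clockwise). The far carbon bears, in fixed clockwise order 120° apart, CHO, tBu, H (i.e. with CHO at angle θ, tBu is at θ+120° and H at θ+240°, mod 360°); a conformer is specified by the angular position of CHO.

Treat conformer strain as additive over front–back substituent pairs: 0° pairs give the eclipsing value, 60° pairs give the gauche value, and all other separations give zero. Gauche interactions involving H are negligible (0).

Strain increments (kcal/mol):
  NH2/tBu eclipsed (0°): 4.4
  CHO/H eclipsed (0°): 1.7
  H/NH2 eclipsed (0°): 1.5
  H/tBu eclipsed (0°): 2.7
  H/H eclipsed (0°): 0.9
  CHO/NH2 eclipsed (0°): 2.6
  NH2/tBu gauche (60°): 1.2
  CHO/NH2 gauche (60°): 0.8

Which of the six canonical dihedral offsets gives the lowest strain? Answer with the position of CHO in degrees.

CHO at 0° (eclipsed): H(0°)/CHO(0°) eclipsed 1.7; NH2(120°)/tBu(120°) eclipsed 4.4; H(240°)/H(240°) eclipsed 0.9 → 7.0 kcal/mol.
CHO at 60° (staggered): NH2(120°)/CHO(60°) gauche 0.8; NH2(120°)/tBu(180°) gauche 1.2 → 2.0 kcal/mol.
CHO at 120° (eclipsed): H(0°)/H(0°) eclipsed 0.9; NH2(120°)/CHO(120°) eclipsed 2.6; H(240°)/tBu(240°) eclipsed 2.7 → 6.2 kcal/mol.
CHO at 180° (staggered): NH2(120°)/CHO(180°) gauche 0.8 → 0.8 kcal/mol.
CHO at 240° (eclipsed): H(0°)/tBu(0°) eclipsed 2.7; NH2(120°)/H(120°) eclipsed 1.5; H(240°)/CHO(240°) eclipsed 1.7 → 5.9 kcal/mol.
CHO at 300° (staggered): NH2(120°)/tBu(60°) gauche 1.2 → 1.2 kcal/mol.
The minimum (0.8 kcal/mol) occurs with CHO at 180°.

180°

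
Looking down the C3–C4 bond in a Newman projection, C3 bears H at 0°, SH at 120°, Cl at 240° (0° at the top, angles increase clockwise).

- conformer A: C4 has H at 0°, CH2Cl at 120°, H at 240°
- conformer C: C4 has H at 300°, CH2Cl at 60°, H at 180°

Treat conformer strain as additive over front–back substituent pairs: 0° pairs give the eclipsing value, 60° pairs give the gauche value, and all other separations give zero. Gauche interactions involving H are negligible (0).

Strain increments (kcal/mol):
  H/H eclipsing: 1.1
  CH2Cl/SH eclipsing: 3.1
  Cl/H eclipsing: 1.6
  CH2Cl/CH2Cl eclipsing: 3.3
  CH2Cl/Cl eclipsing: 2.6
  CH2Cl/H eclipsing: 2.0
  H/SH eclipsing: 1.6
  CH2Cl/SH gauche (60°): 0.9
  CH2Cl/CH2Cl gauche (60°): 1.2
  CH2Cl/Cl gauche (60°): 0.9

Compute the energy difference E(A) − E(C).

+4.9 kcal/mol

A (eclipsed): H–H eclipsed, SH–CH2Cl eclipsed, Cl–H eclipsed; 1.1 + 3.1 + 1.6 = 5.8 kcal/mol.
C (staggered): SH–CH2Cl gauche; 0.9 = 0.9 kcal/mol.
E(A) − E(C) = 5.8 − 0.9 = +4.9 kcal/mol.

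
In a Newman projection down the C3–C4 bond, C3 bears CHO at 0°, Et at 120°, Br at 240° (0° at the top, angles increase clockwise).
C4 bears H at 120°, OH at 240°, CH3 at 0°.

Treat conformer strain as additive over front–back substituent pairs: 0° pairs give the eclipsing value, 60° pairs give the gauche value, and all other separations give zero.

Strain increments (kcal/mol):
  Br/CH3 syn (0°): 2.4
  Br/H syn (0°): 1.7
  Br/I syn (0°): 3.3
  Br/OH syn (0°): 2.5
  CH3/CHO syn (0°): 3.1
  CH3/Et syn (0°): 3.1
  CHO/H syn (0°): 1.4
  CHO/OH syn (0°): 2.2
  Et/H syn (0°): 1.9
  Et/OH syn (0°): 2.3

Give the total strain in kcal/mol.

7.5 kcal/mol

This conformer (eclipsed): CHO(0°)/CH3(0°) eclipsed 3.1; Et(120°)/H(120°) eclipsed 1.9; Br(240°)/OH(240°) eclipsed 2.5 → 7.5 kcal/mol.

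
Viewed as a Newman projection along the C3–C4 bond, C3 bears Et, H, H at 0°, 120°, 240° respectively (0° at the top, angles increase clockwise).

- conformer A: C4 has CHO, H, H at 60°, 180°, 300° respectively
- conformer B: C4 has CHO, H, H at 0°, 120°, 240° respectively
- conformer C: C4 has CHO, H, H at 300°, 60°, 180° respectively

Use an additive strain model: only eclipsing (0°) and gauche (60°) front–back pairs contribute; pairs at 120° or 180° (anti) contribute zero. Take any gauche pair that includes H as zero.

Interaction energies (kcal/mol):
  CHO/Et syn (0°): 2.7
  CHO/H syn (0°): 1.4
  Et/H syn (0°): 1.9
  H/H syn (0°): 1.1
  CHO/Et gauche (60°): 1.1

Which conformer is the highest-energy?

A (staggered): Et–CHO gauche; 1.1 = 1.1 kcal/mol.
B (eclipsed): Et–CHO eclipsed, H–H eclipsed, H–H eclipsed; 2.7 + 1.1 + 1.1 = 4.9 kcal/mol.
C (staggered): Et–CHO gauche; 1.1 = 1.1 kcal/mol.
B has the highest total (4.9 kcal/mol).

B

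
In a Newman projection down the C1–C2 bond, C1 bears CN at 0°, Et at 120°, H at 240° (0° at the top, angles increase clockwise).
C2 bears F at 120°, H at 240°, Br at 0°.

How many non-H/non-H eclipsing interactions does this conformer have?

2

Non-H eclipsing pairs: CN(0°)/Br(0°); Et(120°)/F(120°) — 2 interactions.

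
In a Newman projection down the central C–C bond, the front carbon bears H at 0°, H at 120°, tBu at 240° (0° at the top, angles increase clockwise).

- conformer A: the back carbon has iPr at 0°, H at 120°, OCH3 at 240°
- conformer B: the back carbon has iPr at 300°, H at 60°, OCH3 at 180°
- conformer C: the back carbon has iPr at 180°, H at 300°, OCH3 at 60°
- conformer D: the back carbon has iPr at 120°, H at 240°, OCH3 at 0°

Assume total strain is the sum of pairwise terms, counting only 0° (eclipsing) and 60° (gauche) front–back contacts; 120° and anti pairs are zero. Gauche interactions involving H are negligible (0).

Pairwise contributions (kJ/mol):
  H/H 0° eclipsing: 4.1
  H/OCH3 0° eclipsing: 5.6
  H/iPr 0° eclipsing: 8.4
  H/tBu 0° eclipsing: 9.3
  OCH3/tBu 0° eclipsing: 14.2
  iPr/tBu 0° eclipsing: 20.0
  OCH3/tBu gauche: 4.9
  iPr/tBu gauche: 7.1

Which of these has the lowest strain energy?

C

A (eclipsed): H(0°)/iPr(0°) eclipsed 8.4; H(120°)/H(120°) eclipsed 4.1; tBu(240°)/OCH3(240°) eclipsed 14.2 → 26.7 kJ/mol.
B (staggered): tBu(240°)/iPr(300°) gauche 7.1; tBu(240°)/OCH3(180°) gauche 4.9 → 12.0 kJ/mol.
C (staggered): tBu(240°)/iPr(180°) gauche 7.1 → 7.1 kJ/mol.
D (eclipsed): H(0°)/OCH3(0°) eclipsed 5.6; H(120°)/iPr(120°) eclipsed 8.4; tBu(240°)/H(240°) eclipsed 9.3 → 23.3 kJ/mol.
C has the lowest total (7.1 kJ/mol).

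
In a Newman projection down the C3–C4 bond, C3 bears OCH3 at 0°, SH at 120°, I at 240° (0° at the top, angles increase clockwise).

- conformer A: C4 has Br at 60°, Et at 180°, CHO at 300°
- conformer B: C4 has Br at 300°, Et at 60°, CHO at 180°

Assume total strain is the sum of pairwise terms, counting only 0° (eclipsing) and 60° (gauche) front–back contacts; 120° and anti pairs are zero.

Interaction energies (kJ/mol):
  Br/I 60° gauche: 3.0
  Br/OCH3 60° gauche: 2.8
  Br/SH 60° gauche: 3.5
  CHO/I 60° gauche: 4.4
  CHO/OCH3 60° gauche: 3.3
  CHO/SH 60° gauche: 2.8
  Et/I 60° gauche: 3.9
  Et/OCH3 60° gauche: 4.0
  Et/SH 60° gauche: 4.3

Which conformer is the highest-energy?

A (staggered): OCH3–Br gauche, OCH3–CHO gauche, SH–Br gauche, SH–Et gauche, I–Et gauche, I–CHO gauche; 2.8 + 3.3 + 3.5 + 4.3 + 3.9 + 4.4 = 22.2 kJ/mol.
B (staggered): OCH3–Br gauche, OCH3–Et gauche, SH–Et gauche, SH–CHO gauche, I–Br gauche, I–CHO gauche; 2.8 + 4.0 + 4.3 + 2.8 + 3.0 + 4.4 = 21.3 kJ/mol.
A has the highest total (22.2 kJ/mol).

A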